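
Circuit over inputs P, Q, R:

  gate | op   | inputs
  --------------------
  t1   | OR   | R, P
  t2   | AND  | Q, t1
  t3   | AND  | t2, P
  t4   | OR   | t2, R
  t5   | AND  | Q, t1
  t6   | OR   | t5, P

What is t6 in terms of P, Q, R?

t1 = R OR P
t5 = Q AND t1 = Q AND (R OR P)
t6 = t5 OR P = (Q AND (R OR P)) OR P

(Q AND (R OR P)) OR P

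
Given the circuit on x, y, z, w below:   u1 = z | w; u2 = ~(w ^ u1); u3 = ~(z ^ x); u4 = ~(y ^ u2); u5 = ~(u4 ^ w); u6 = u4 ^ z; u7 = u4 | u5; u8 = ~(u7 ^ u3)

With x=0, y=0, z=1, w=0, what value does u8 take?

0

u1 = 1 | 0 = 1
u2 = ~(0 ^ 1) = 0
u3 = ~(1 ^ 0) = 0
u4 = ~(0 ^ 0) = 1
u5 = ~(1 ^ 0) = 0
u7 = 1 | 0 = 1
u8 = ~(1 ^ 0) = 0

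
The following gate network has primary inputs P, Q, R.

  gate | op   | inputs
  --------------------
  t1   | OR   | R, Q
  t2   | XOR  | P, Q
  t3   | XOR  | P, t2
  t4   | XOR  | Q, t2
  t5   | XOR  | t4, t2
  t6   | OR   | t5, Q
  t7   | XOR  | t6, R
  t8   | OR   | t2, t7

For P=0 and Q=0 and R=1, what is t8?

1

t2 = 0 XOR 0 = 0
t4 = 0 XOR 0 = 0
t5 = 0 XOR 0 = 0
t6 = 0 OR 0 = 0
t7 = 0 XOR 1 = 1
t8 = 0 OR 1 = 1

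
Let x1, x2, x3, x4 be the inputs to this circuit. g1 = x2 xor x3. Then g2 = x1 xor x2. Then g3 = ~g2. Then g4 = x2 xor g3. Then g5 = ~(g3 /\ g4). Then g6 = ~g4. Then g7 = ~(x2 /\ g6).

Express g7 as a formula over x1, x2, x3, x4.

~(x2 /\ ~(x2 xor ~(x1 xor x2)))

g2 = x1 xor x2
g3 = ~g2 = ~(x1 xor x2)
g4 = x2 xor g3 = x2 xor ~(x1 xor x2)
g6 = ~g4 = ~(x2 xor ~(x1 xor x2))
g7 = ~(x2 /\ g6) = ~(x2 /\ ~(x2 xor ~(x1 xor x2)))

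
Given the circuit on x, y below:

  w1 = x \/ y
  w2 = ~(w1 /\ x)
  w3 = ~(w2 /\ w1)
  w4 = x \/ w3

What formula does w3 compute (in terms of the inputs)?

w1 = x \/ y
w2 = ~(w1 /\ x) = ~((x \/ y) /\ x)
w3 = ~(w2 /\ w1) = ~((~((x \/ y) /\ x)) /\ (x \/ y))

~((~((x \/ y) /\ x)) /\ (x \/ y))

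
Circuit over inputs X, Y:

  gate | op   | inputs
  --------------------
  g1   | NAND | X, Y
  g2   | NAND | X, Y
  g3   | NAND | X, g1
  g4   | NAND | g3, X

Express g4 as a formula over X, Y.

(X NAND (X NAND Y)) NAND X

g1 = X NAND Y
g3 = X NAND g1 = X NAND (X NAND Y)
g4 = g3 NAND X = (X NAND (X NAND Y)) NAND X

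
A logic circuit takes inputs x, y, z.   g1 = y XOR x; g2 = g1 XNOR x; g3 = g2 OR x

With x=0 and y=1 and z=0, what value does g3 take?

g1 = 1 XOR 0 = 1
g2 = 1 XNOR 0 = 0
g3 = 0 OR 0 = 0

0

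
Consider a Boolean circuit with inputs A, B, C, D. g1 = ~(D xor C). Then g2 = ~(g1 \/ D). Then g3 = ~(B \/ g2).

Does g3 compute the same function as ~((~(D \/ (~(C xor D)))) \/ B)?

g1 = ~(D xor C)
g2 = ~(g1 \/ D) = ~((~(D xor C)) \/ D)
g3 = ~(B \/ g2) = ~(B \/ (~((~(D xor C)) \/ D)))
At A=0, B=0, C=1, D=0: circuit gives 0, formula gives 0.
At A=0, B=0, C=0, D=0: circuit gives 1, formula gives 1.
Agrees on all 16 inputs.

Yes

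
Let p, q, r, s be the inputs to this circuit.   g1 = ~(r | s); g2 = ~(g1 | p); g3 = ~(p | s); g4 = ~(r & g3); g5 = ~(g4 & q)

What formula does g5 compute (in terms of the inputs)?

g3 = ~(p | s)
g4 = ~(r & g3) = ~(r & (~(p | s)))
g5 = ~(g4 & q) = ~((~(r & (~(p | s)))) & q)

~((~(r & (~(p | s)))) & q)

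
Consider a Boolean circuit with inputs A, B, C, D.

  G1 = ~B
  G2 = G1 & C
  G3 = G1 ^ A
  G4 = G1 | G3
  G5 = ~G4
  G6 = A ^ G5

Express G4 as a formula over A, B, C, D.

~B | (~B ^ A)

G1 = ~B
G3 = G1 ^ A = ~B ^ A
G4 = G1 | G3 = ~B | (~B ^ A)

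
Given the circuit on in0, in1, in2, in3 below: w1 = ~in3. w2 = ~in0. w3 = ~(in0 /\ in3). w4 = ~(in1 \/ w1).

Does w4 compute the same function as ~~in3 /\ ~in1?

Yes

w1 = ~in3
w4 = ~(in1 \/ w1) = ~(in1 \/ ~in3)
At in0=0, in1=0, in2=0, in3=0: circuit gives 0, formula gives 0.
At in0=0, in1=0, in2=0, in3=1: circuit gives 1, formula gives 1.
Agrees on all 16 inputs.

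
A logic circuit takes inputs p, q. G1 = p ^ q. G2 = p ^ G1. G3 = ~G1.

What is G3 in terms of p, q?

~(p ^ q)

G1 = p ^ q
G3 = ~G1 = ~(p ^ q)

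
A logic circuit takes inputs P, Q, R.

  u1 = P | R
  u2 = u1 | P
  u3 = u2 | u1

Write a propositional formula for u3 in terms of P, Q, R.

((P | R) | P) | (P | R)

u1 = P | R
u2 = u1 | P = (P | R) | P
u3 = u2 | u1 = ((P | R) | P) | (P | R)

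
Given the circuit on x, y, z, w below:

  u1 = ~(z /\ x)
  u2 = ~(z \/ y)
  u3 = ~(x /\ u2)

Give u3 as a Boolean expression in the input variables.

u2 = ~(z \/ y)
u3 = ~(x /\ u2) = ~(x /\ (~(z \/ y)))

~(x /\ (~(z \/ y)))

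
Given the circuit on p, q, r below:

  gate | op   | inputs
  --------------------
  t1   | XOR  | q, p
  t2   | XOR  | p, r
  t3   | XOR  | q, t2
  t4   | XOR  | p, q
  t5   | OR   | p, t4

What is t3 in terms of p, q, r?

q XOR (p XOR r)

t2 = p XOR r
t3 = q XOR t2 = q XOR (p XOR r)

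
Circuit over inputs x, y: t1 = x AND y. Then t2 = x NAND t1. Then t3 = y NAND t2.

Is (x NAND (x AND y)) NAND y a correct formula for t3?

t1 = x AND y
t2 = x NAND t1 = x NAND (x AND y)
t3 = y NAND t2 = y NAND (x NAND (x AND y))
At x=0, y=1: circuit gives 0, formula gives 0.
At x=0, y=0: circuit gives 1, formula gives 1.
Agrees on all 4 inputs.

Yes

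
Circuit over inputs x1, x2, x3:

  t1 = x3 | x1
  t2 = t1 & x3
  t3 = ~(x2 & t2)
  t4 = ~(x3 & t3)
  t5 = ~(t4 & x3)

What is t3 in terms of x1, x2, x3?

t1 = x3 | x1
t2 = t1 & x3 = (x3 | x1) & x3
t3 = ~(x2 & t2) = ~(x2 & ((x3 | x1) & x3))

~(x2 & ((x3 | x1) & x3))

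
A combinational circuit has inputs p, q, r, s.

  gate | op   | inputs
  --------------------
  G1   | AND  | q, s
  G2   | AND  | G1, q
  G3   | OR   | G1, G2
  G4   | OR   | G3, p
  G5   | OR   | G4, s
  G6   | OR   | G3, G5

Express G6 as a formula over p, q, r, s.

((q AND s) OR ((q AND s) AND q)) OR ((((q AND s) OR ((q AND s) AND q)) OR p) OR s)

G1 = q AND s
G2 = G1 AND q = (q AND s) AND q
G3 = G1 OR G2 = (q AND s) OR ((q AND s) AND q)
G4 = G3 OR p = ((q AND s) OR ((q AND s) AND q)) OR p
G5 = G4 OR s = (((q AND s) OR ((q AND s) AND q)) OR p) OR s
G6 = G3 OR G5 = ((q AND s) OR ((q AND s) AND q)) OR ((((q AND s) OR ((q AND s) AND q)) OR p) OR s)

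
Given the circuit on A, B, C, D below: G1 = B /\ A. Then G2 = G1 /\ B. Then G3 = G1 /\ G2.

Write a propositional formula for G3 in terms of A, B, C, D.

G1 = B /\ A
G2 = G1 /\ B = (B /\ A) /\ B
G3 = G1 /\ G2 = (B /\ A) /\ ((B /\ A) /\ B)

(B /\ A) /\ ((B /\ A) /\ B)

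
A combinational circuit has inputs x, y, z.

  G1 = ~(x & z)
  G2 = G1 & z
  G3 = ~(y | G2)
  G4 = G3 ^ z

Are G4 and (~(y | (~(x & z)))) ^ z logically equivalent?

G1 = ~(x & z)
G2 = G1 & z = (~(x & z)) & z
G3 = ~(y | G2) = ~(y | ((~(x & z)) & z))
G4 = G3 ^ z = (~(y | ((~(x & z)) & z))) ^ z
At x=0, y=0, z=0: circuit gives 1, formula gives 0.

No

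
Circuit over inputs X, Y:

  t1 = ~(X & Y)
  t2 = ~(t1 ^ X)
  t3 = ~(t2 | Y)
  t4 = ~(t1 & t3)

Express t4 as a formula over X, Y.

t1 = ~(X & Y)
t2 = ~(t1 ^ X) = ~((~(X & Y)) ^ X)
t3 = ~(t2 | Y) = ~((~((~(X & Y)) ^ X)) | Y)
t4 = ~(t1 & t3) = ~((~(X & Y)) & (~((~((~(X & Y)) ^ X)) | Y)))

~((~(X & Y)) & (~((~((~(X & Y)) ^ X)) | Y)))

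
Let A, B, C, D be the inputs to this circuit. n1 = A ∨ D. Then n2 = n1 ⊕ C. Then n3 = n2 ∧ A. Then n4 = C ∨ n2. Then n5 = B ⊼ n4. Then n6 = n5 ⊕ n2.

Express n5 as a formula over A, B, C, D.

n1 = A ∨ D
n2 = n1 ⊕ C = (A ∨ D) ⊕ C
n4 = C ∨ n2 = C ∨ ((A ∨ D) ⊕ C)
n5 = B ⊼ n4 = B ⊼ (C ∨ ((A ∨ D) ⊕ C))

B ⊼ (C ∨ ((A ∨ D) ⊕ C))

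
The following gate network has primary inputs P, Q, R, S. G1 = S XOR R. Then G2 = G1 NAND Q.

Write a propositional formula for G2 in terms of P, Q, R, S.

G1 = S XOR R
G2 = G1 NAND Q = (S XOR R) NAND Q

(S XOR R) NAND Q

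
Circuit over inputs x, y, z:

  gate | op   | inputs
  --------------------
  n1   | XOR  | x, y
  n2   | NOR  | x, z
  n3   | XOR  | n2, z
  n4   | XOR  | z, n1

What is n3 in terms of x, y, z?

n2 = x NOR z
n3 = n2 XOR z = (x NOR z) XOR z

(x NOR z) XOR z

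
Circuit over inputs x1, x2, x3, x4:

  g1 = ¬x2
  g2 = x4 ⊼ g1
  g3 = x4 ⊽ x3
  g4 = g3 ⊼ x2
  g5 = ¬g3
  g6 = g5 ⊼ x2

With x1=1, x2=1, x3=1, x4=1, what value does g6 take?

0

g3 = 1 ⊽ 1 = 0
g5 = ¬0 = 1
g6 = 1 ⊼ 1 = 0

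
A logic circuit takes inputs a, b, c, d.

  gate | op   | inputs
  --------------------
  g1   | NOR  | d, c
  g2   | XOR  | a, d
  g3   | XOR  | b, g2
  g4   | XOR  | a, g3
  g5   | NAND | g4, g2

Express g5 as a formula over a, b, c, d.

(a XOR (b XOR (a XOR d))) NAND (a XOR d)

g2 = a XOR d
g3 = b XOR g2 = b XOR (a XOR d)
g4 = a XOR g3 = a XOR (b XOR (a XOR d))
g5 = g4 NAND g2 = (a XOR (b XOR (a XOR d))) NAND (a XOR d)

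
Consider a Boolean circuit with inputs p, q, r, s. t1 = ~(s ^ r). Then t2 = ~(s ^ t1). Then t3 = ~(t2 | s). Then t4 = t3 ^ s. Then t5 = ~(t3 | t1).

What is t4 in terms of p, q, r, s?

t1 = ~(s ^ r)
t2 = ~(s ^ t1) = ~(s ^ (~(s ^ r)))
t3 = ~(t2 | s) = ~((~(s ^ (~(s ^ r)))) | s)
t4 = t3 ^ s = (~((~(s ^ (~(s ^ r)))) | s)) ^ s

(~((~(s ^ (~(s ^ r)))) | s)) ^ s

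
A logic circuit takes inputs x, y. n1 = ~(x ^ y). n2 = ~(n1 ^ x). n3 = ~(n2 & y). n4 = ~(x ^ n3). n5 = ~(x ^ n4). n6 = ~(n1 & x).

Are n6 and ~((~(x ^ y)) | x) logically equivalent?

n1 = ~(x ^ y)
n6 = ~(n1 & x) = ~((~(x ^ y)) & x)
At x=0, y=0: circuit gives 1, formula gives 0.

No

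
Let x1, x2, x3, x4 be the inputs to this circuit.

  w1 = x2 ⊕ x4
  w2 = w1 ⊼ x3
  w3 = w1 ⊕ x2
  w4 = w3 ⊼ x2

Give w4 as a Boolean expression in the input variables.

w1 = x2 ⊕ x4
w3 = w1 ⊕ x2 = (x2 ⊕ x4) ⊕ x2
w4 = w3 ⊼ x2 = ((x2 ⊕ x4) ⊕ x2) ⊼ x2

((x2 ⊕ x4) ⊕ x2) ⊼ x2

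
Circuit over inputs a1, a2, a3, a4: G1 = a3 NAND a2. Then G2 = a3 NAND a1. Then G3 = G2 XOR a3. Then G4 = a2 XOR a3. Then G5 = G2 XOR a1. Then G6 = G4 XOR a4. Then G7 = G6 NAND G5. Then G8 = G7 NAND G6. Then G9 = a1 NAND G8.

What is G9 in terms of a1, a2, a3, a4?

G2 = a3 NAND a1
G4 = a2 XOR a3
G5 = G2 XOR a1 = (a3 NAND a1) XOR a1
G6 = G4 XOR a4 = (a2 XOR a3) XOR a4
G7 = G6 NAND G5 = ((a2 XOR a3) XOR a4) NAND ((a3 NAND a1) XOR a1)
G8 = G7 NAND G6 = (((a2 XOR a3) XOR a4) NAND ((a3 NAND a1) XOR a1)) NAND ((a2 XOR a3) XOR a4)
G9 = a1 NAND G8 = a1 NAND ((((a2 XOR a3) XOR a4) NAND ((a3 NAND a1) XOR a1)) NAND ((a2 XOR a3) XOR a4))

a1 NAND ((((a2 XOR a3) XOR a4) NAND ((a3 NAND a1) XOR a1)) NAND ((a2 XOR a3) XOR a4))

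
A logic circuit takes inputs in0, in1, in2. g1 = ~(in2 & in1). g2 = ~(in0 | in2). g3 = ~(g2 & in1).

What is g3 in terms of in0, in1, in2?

g2 = ~(in0 | in2)
g3 = ~(g2 & in1) = ~((~(in0 | in2)) & in1)

~((~(in0 | in2)) & in1)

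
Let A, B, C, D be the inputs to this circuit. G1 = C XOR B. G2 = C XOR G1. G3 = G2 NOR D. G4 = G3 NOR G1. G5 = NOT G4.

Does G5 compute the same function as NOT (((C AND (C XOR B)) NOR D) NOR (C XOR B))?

No

G1 = C XOR B
G2 = C XOR G1 = C XOR (C XOR B)
G3 = G2 NOR D = (C XOR (C XOR B)) NOR D
G4 = G3 NOR G1 = ((C XOR (C XOR B)) NOR D) NOR (C XOR B)
G5 = NOT G4 = NOT (((C XOR (C XOR B)) NOR D) NOR (C XOR B))
At A=0, B=1, C=1, D=0: circuit gives 0, formula gives 1.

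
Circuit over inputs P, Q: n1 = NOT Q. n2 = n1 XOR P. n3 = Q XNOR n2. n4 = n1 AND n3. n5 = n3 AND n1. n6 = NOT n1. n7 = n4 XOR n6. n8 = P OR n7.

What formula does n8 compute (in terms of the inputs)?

P OR ((NOT Q AND (Q XNOR (NOT Q XOR P))) XOR NOT NOT Q)

n1 = NOT Q
n2 = n1 XOR P = NOT Q XOR P
n3 = Q XNOR n2 = Q XNOR (NOT Q XOR P)
n4 = n1 AND n3 = NOT Q AND (Q XNOR (NOT Q XOR P))
n6 = NOT n1 = NOT NOT Q
n7 = n4 XOR n6 = (NOT Q AND (Q XNOR (NOT Q XOR P))) XOR NOT NOT Q
n8 = P OR n7 = P OR ((NOT Q AND (Q XNOR (NOT Q XOR P))) XOR NOT NOT Q)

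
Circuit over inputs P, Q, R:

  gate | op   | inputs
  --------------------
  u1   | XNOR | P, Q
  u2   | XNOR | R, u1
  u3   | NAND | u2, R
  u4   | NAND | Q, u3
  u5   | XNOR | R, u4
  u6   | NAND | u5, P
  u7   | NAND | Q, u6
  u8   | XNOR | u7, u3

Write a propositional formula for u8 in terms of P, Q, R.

(Q NAND ((R XNOR (Q NAND ((R XNOR (P XNOR Q)) NAND R))) NAND P)) XNOR ((R XNOR (P XNOR Q)) NAND R)

u1 = P XNOR Q
u2 = R XNOR u1 = R XNOR (P XNOR Q)
u3 = u2 NAND R = (R XNOR (P XNOR Q)) NAND R
u4 = Q NAND u3 = Q NAND ((R XNOR (P XNOR Q)) NAND R)
u5 = R XNOR u4 = R XNOR (Q NAND ((R XNOR (P XNOR Q)) NAND R))
u6 = u5 NAND P = (R XNOR (Q NAND ((R XNOR (P XNOR Q)) NAND R))) NAND P
u7 = Q NAND u6 = Q NAND ((R XNOR (Q NAND ((R XNOR (P XNOR Q)) NAND R))) NAND P)
u8 = u7 XNOR u3 = (Q NAND ((R XNOR (Q NAND ((R XNOR (P XNOR Q)) NAND R))) NAND P)) XNOR ((R XNOR (P XNOR Q)) NAND R)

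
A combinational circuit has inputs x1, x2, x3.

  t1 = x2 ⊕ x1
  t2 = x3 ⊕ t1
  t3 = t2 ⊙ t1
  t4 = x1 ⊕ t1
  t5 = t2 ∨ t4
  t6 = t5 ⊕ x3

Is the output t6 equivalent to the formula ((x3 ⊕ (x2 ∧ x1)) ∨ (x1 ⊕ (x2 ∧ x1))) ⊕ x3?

t1 = x2 ⊕ x1
t2 = x3 ⊕ t1 = x3 ⊕ (x2 ⊕ x1)
t4 = x1 ⊕ t1 = x1 ⊕ (x2 ⊕ x1)
t5 = t2 ∨ t4 = (x3 ⊕ (x2 ⊕ x1)) ∨ (x1 ⊕ (x2 ⊕ x1))
t6 = t5 ⊕ x3 = ((x3 ⊕ (x2 ⊕ x1)) ∨ (x1 ⊕ (x2 ⊕ x1))) ⊕ x3
At x1=0, x2=1, x3=0: circuit gives 1, formula gives 0.

No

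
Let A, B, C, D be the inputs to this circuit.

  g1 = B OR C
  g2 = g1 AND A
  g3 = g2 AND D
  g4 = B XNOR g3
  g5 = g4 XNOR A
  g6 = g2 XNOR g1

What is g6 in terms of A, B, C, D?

((B OR C) AND A) XNOR (B OR C)

g1 = B OR C
g2 = g1 AND A = (B OR C) AND A
g6 = g2 XNOR g1 = ((B OR C) AND A) XNOR (B OR C)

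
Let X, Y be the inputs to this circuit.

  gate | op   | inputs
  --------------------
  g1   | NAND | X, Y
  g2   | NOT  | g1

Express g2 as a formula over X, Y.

NOT (X NAND Y)

g1 = X NAND Y
g2 = NOT g1 = NOT (X NAND Y)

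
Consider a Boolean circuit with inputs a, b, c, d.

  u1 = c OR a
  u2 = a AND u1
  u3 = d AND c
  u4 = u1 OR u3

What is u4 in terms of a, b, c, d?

u1 = c OR a
u3 = d AND c
u4 = u1 OR u3 = (c OR a) OR (d AND c)

(c OR a) OR (d AND c)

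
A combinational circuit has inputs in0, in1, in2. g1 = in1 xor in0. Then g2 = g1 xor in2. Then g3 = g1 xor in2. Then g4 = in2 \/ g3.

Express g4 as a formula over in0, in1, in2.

g1 = in1 xor in0
g3 = g1 xor in2 = (in1 xor in0) xor in2
g4 = in2 \/ g3 = in2 \/ ((in1 xor in0) xor in2)

in2 \/ ((in1 xor in0) xor in2)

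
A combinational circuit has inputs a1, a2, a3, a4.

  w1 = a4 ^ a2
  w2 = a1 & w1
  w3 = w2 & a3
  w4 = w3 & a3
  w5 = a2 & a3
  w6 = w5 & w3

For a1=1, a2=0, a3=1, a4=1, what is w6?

0

w1 = 1 ^ 0 = 1
w2 = 1 & 1 = 1
w3 = 1 & 1 = 1
w5 = 0 & 1 = 0
w6 = 0 & 1 = 0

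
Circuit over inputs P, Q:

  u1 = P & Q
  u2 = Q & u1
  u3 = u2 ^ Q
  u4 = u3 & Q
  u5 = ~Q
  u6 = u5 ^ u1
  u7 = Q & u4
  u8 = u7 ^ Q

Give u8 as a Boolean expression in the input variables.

(Q & (((Q & (P & Q)) ^ Q) & Q)) ^ Q

u1 = P & Q
u2 = Q & u1 = Q & (P & Q)
u3 = u2 ^ Q = (Q & (P & Q)) ^ Q
u4 = u3 & Q = ((Q & (P & Q)) ^ Q) & Q
u7 = Q & u4 = Q & (((Q & (P & Q)) ^ Q) & Q)
u8 = u7 ^ Q = (Q & (((Q & (P & Q)) ^ Q) & Q)) ^ Q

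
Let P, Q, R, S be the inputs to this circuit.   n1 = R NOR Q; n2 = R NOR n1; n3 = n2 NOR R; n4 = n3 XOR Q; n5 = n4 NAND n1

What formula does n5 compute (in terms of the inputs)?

n1 = R NOR Q
n2 = R NOR n1 = R NOR (R NOR Q)
n3 = n2 NOR R = (R NOR (R NOR Q)) NOR R
n4 = n3 XOR Q = ((R NOR (R NOR Q)) NOR R) XOR Q
n5 = n4 NAND n1 = (((R NOR (R NOR Q)) NOR R) XOR Q) NAND (R NOR Q)

(((R NOR (R NOR Q)) NOR R) XOR Q) NAND (R NOR Q)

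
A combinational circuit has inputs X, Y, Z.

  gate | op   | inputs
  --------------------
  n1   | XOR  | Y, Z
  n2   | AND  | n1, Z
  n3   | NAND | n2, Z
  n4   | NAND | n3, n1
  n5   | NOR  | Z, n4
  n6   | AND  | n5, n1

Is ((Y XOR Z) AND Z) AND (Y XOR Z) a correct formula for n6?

No

n1 = Y XOR Z
n2 = n1 AND Z = (Y XOR Z) AND Z
n3 = n2 NAND Z = ((Y XOR Z) AND Z) NAND Z
n4 = n3 NAND n1 = (((Y XOR Z) AND Z) NAND Z) NAND (Y XOR Z)
n5 = Z NOR n4 = Z NOR ((((Y XOR Z) AND Z) NAND Z) NAND (Y XOR Z))
n6 = n5 AND n1 = (Z NOR ((((Y XOR Z) AND Z) NAND Z) NAND (Y XOR Z))) AND (Y XOR Z)
At X=0, Y=0, Z=1: circuit gives 0, formula gives 1.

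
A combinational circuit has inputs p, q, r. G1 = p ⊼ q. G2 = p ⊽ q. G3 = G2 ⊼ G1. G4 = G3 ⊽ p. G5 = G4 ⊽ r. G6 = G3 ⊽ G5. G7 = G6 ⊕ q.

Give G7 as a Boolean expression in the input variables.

(((p ⊽ q) ⊼ (p ⊼ q)) ⊽ ((((p ⊽ q) ⊼ (p ⊼ q)) ⊽ p) ⊽ r)) ⊕ q

G1 = p ⊼ q
G2 = p ⊽ q
G3 = G2 ⊼ G1 = (p ⊽ q) ⊼ (p ⊼ q)
G4 = G3 ⊽ p = ((p ⊽ q) ⊼ (p ⊼ q)) ⊽ p
G5 = G4 ⊽ r = (((p ⊽ q) ⊼ (p ⊼ q)) ⊽ p) ⊽ r
G6 = G3 ⊽ G5 = ((p ⊽ q) ⊼ (p ⊼ q)) ⊽ ((((p ⊽ q) ⊼ (p ⊼ q)) ⊽ p) ⊽ r)
G7 = G6 ⊕ q = (((p ⊽ q) ⊼ (p ⊼ q)) ⊽ ((((p ⊽ q) ⊼ (p ⊼ q)) ⊽ p) ⊽ r)) ⊕ q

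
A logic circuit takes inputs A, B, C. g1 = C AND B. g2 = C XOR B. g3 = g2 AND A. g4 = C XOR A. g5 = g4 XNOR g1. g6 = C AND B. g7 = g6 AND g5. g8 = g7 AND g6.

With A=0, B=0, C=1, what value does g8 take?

0

g1 = 1 AND 0 = 0
g4 = 1 XOR 0 = 1
g5 = 1 XNOR 0 = 0
g6 = 1 AND 0 = 0
g7 = 0 AND 0 = 0
g8 = 0 AND 0 = 0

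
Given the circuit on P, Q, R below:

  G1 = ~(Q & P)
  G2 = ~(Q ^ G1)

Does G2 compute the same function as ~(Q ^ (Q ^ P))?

No

G1 = ~(Q & P)
G2 = ~(Q ^ G1) = ~(Q ^ (~(Q & P)))
At P=0, Q=0, R=0: circuit gives 0, formula gives 1.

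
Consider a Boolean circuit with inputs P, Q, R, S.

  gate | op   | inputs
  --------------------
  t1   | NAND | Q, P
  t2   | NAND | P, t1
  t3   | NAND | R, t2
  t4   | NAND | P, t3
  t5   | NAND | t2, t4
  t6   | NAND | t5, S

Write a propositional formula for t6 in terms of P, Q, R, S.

((P NAND (Q NAND P)) NAND (P NAND (R NAND (P NAND (Q NAND P))))) NAND S

t1 = Q NAND P
t2 = P NAND t1 = P NAND (Q NAND P)
t3 = R NAND t2 = R NAND (P NAND (Q NAND P))
t4 = P NAND t3 = P NAND (R NAND (P NAND (Q NAND P)))
t5 = t2 NAND t4 = (P NAND (Q NAND P)) NAND (P NAND (R NAND (P NAND (Q NAND P))))
t6 = t5 NAND S = ((P NAND (Q NAND P)) NAND (P NAND (R NAND (P NAND (Q NAND P))))) NAND S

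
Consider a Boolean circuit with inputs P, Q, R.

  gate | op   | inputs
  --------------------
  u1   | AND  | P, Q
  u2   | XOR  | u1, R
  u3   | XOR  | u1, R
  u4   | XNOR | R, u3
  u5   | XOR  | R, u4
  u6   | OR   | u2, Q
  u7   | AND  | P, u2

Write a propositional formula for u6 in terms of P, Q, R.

((P AND Q) XOR R) OR Q

u1 = P AND Q
u2 = u1 XOR R = (P AND Q) XOR R
u6 = u2 OR Q = ((P AND Q) XOR R) OR Q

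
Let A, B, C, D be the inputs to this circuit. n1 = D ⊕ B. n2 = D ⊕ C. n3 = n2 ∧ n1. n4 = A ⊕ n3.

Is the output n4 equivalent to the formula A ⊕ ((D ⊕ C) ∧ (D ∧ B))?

No

n1 = D ⊕ B
n2 = D ⊕ C
n3 = n2 ∧ n1 = (D ⊕ C) ∧ (D ⊕ B)
n4 = A ⊕ n3 = A ⊕ ((D ⊕ C) ∧ (D ⊕ B))
At A=0, B=0, C=0, D=1: circuit gives 1, formula gives 0.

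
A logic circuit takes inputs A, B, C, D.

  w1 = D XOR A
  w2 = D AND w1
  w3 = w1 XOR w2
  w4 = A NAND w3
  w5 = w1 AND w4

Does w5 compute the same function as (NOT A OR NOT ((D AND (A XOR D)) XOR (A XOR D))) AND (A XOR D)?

Yes

w1 = D XOR A
w2 = D AND w1 = D AND (D XOR A)
w3 = w1 XOR w2 = (D XOR A) XOR (D AND (D XOR A))
w4 = A NAND w3 = A NAND ((D XOR A) XOR (D AND (D XOR A)))
w5 = w1 AND w4 = (D XOR A) AND (A NAND ((D XOR A) XOR (D AND (D XOR A))))
At A=0, B=0, C=0, D=0: circuit gives 0, formula gives 0.
At A=0, B=0, C=0, D=1: circuit gives 1, formula gives 1.
Agrees on all 16 inputs.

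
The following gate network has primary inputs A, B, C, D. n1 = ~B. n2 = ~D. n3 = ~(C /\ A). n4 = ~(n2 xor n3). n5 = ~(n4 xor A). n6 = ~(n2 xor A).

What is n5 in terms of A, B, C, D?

n2 = ~D
n3 = ~(C /\ A)
n4 = ~(n2 xor n3) = ~(~D xor (~(C /\ A)))
n5 = ~(n4 xor A) = ~((~(~D xor (~(C /\ A)))) xor A)

~((~(~D xor (~(C /\ A)))) xor A)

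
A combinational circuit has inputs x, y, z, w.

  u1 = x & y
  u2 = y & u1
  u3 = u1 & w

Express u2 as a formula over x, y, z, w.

u1 = x & y
u2 = y & u1 = y & (x & y)

y & (x & y)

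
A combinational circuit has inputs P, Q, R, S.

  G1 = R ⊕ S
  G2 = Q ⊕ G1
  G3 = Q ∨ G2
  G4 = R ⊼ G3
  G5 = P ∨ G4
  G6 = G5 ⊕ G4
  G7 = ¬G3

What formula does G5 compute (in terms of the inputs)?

P ∨ (R ⊼ (Q ∨ (Q ⊕ (R ⊕ S))))

G1 = R ⊕ S
G2 = Q ⊕ G1 = Q ⊕ (R ⊕ S)
G3 = Q ∨ G2 = Q ∨ (Q ⊕ (R ⊕ S))
G4 = R ⊼ G3 = R ⊼ (Q ∨ (Q ⊕ (R ⊕ S)))
G5 = P ∨ G4 = P ∨ (R ⊼ (Q ∨ (Q ⊕ (R ⊕ S))))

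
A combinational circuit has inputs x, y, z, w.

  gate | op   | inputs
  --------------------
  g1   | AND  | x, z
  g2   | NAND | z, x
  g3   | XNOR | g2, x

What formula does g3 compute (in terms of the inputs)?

g2 = z NAND x
g3 = g2 XNOR x = (z NAND x) XNOR x

(z NAND x) XNOR x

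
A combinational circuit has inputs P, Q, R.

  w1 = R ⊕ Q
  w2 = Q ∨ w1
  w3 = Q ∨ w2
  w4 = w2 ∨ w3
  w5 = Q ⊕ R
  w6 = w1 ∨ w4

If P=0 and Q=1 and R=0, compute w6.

1

w1 = 0 ⊕ 1 = 1
w2 = 1 ∨ 1 = 1
w3 = 1 ∨ 1 = 1
w4 = 1 ∨ 1 = 1
w6 = 1 ∨ 1 = 1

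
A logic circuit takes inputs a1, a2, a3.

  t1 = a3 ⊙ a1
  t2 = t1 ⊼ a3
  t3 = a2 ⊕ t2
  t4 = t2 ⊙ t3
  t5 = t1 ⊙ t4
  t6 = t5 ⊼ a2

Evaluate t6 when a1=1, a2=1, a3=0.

0

t1 = 0 ⊙ 1 = 0
t2 = 0 ⊼ 0 = 1
t3 = 1 ⊕ 1 = 0
t4 = 1 ⊙ 0 = 0
t5 = 0 ⊙ 0 = 1
t6 = 1 ⊼ 1 = 0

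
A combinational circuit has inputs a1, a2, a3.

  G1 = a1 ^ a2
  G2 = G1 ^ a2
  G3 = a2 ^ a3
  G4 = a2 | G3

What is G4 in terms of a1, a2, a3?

a2 | (a2 ^ a3)

G3 = a2 ^ a3
G4 = a2 | G3 = a2 | (a2 ^ a3)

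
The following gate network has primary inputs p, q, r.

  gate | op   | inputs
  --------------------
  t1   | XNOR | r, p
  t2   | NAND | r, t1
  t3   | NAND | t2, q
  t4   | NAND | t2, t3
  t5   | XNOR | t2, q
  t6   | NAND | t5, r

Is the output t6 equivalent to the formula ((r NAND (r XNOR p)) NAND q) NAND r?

No

t1 = r XNOR p
t2 = r NAND t1 = r NAND (r XNOR p)
t5 = t2 XNOR q = (r NAND (r XNOR p)) XNOR q
t6 = t5 NAND r = ((r NAND (r XNOR p)) XNOR q) NAND r
At p=0, q=0, r=1: circuit gives 1, formula gives 0.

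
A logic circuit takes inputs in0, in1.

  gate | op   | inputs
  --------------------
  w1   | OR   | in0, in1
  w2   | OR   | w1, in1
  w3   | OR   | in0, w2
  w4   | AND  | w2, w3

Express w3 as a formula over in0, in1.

w1 = in0 OR in1
w2 = w1 OR in1 = (in0 OR in1) OR in1
w3 = in0 OR w2 = in0 OR ((in0 OR in1) OR in1)

in0 OR ((in0 OR in1) OR in1)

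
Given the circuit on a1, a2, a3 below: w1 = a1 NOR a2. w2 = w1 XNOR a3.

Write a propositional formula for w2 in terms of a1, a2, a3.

(a1 NOR a2) XNOR a3

w1 = a1 NOR a2
w2 = w1 XNOR a3 = (a1 NOR a2) XNOR a3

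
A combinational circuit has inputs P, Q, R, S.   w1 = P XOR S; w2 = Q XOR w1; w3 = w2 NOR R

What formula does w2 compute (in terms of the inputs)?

Q XOR (P XOR S)

w1 = P XOR S
w2 = Q XOR w1 = Q XOR (P XOR S)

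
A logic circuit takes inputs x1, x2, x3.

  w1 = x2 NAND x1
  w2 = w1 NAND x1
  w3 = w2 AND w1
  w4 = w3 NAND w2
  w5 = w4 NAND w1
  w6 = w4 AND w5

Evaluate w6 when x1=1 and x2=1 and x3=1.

w1 = 1 NAND 1 = 0
w2 = 0 NAND 1 = 1
w3 = 1 AND 0 = 0
w4 = 0 NAND 1 = 1
w5 = 1 NAND 0 = 1
w6 = 1 AND 1 = 1

1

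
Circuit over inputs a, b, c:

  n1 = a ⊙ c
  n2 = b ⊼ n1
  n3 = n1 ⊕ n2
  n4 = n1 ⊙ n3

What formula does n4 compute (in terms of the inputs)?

(a ⊙ c) ⊙ ((a ⊙ c) ⊕ (b ⊼ (a ⊙ c)))

n1 = a ⊙ c
n2 = b ⊼ n1 = b ⊼ (a ⊙ c)
n3 = n1 ⊕ n2 = (a ⊙ c) ⊕ (b ⊼ (a ⊙ c))
n4 = n1 ⊙ n3 = (a ⊙ c) ⊙ ((a ⊙ c) ⊕ (b ⊼ (a ⊙ c)))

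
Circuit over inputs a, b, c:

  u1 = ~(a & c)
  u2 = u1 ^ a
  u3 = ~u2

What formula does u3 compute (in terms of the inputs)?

~((~(a & c)) ^ a)

u1 = ~(a & c)
u2 = u1 ^ a = (~(a & c)) ^ a
u3 = ~u2 = ~((~(a & c)) ^ a)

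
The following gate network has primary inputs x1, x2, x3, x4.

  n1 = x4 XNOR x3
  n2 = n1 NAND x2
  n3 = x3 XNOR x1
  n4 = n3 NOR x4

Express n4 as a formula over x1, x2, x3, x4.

(x3 XNOR x1) NOR x4

n3 = x3 XNOR x1
n4 = n3 NOR x4 = (x3 XNOR x1) NOR x4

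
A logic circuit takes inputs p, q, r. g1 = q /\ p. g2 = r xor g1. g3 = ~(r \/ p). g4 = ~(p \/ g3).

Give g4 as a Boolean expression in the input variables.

~(p \/ (~(r \/ p)))

g3 = ~(r \/ p)
g4 = ~(p \/ g3) = ~(p \/ (~(r \/ p)))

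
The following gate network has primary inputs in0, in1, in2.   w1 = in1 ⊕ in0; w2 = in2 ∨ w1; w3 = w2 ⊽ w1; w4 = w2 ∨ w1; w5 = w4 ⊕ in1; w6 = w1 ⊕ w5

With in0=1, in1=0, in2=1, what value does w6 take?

w1 = 0 ⊕ 1 = 1
w2 = 1 ∨ 1 = 1
w4 = 1 ∨ 1 = 1
w5 = 1 ⊕ 0 = 1
w6 = 1 ⊕ 1 = 0

0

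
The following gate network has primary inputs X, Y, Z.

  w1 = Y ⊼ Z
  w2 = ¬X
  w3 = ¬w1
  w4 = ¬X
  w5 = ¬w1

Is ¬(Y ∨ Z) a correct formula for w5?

w1 = Y ⊼ Z
w5 = ¬w1 = ¬(Y ⊼ Z)
At X=0, Y=0, Z=0: circuit gives 0, formula gives 1.

No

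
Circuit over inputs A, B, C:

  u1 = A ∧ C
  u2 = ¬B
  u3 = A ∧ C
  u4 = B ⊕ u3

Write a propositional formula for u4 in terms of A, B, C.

u3 = A ∧ C
u4 = B ⊕ u3 = B ⊕ (A ∧ C)

B ⊕ (A ∧ C)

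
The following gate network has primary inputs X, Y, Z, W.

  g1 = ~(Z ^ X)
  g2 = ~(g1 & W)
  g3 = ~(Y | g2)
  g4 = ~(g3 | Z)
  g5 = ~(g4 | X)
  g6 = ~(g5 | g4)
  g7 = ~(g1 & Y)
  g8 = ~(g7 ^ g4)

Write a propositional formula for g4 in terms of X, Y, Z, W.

g1 = ~(Z ^ X)
g2 = ~(g1 & W) = ~((~(Z ^ X)) & W)
g3 = ~(Y | g2) = ~(Y | (~((~(Z ^ X)) & W)))
g4 = ~(g3 | Z) = ~((~(Y | (~((~(Z ^ X)) & W)))) | Z)

~((~(Y | (~((~(Z ^ X)) & W)))) | Z)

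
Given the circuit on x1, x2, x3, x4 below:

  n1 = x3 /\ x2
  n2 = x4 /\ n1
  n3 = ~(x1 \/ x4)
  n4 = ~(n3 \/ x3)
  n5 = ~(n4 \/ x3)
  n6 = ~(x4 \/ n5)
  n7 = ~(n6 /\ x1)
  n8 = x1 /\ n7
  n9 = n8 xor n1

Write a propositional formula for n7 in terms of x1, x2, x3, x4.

n3 = ~(x1 \/ x4)
n4 = ~(n3 \/ x3) = ~((~(x1 \/ x4)) \/ x3)
n5 = ~(n4 \/ x3) = ~((~((~(x1 \/ x4)) \/ x3)) \/ x3)
n6 = ~(x4 \/ n5) = ~(x4 \/ (~((~((~(x1 \/ x4)) \/ x3)) \/ x3)))
n7 = ~(n6 /\ x1) = ~((~(x4 \/ (~((~((~(x1 \/ x4)) \/ x3)) \/ x3)))) /\ x1)

~((~(x4 \/ (~((~((~(x1 \/ x4)) \/ x3)) \/ x3)))) /\ x1)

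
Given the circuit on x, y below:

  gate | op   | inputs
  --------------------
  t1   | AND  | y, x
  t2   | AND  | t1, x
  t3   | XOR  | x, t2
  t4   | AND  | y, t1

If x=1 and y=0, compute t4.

0

t1 = 0 AND 1 = 0
t4 = 0 AND 0 = 0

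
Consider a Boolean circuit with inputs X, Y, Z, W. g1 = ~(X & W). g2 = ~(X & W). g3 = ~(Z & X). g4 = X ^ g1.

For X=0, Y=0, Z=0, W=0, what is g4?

1

g1 = ~(0 & 0) = 1
g4 = 0 ^ 1 = 1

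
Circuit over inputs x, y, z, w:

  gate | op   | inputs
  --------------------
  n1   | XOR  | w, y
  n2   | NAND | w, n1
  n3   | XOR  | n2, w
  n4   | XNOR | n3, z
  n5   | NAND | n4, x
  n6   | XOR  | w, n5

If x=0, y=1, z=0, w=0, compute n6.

1

n1 = 0 XOR 1 = 1
n2 = 0 NAND 1 = 1
n3 = 1 XOR 0 = 1
n4 = 1 XNOR 0 = 0
n5 = 0 NAND 0 = 1
n6 = 0 XOR 1 = 1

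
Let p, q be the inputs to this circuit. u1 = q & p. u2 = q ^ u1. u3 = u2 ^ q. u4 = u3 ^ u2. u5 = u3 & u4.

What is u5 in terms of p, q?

((q ^ (q & p)) ^ q) & (((q ^ (q & p)) ^ q) ^ (q ^ (q & p)))

u1 = q & p
u2 = q ^ u1 = q ^ (q & p)
u3 = u2 ^ q = (q ^ (q & p)) ^ q
u4 = u3 ^ u2 = ((q ^ (q & p)) ^ q) ^ (q ^ (q & p))
u5 = u3 & u4 = ((q ^ (q & p)) ^ q) & (((q ^ (q & p)) ^ q) ^ (q ^ (q & p)))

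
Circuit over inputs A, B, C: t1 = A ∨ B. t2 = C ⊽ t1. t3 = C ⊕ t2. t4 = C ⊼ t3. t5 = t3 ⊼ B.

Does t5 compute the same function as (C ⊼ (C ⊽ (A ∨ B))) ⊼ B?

t1 = A ∨ B
t2 = C ⊽ t1 = C ⊽ (A ∨ B)
t3 = C ⊕ t2 = C ⊕ (C ⊽ (A ∨ B))
t5 = t3 ⊼ B = (C ⊕ (C ⊽ (A ∨ B))) ⊼ B
At A=0, B=1, C=0: circuit gives 1, formula gives 0.

No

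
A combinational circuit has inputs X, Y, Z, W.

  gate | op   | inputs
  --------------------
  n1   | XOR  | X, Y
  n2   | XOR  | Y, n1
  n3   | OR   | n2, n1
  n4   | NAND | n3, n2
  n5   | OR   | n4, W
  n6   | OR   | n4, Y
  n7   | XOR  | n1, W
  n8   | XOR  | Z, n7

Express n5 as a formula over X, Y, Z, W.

(((Y XOR (X XOR Y)) OR (X XOR Y)) NAND (Y XOR (X XOR Y))) OR W

n1 = X XOR Y
n2 = Y XOR n1 = Y XOR (X XOR Y)
n3 = n2 OR n1 = (Y XOR (X XOR Y)) OR (X XOR Y)
n4 = n3 NAND n2 = ((Y XOR (X XOR Y)) OR (X XOR Y)) NAND (Y XOR (X XOR Y))
n5 = n4 OR W = (((Y XOR (X XOR Y)) OR (X XOR Y)) NAND (Y XOR (X XOR Y))) OR W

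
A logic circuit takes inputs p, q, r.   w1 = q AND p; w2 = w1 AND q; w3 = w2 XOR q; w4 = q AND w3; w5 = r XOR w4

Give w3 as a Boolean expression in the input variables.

w1 = q AND p
w2 = w1 AND q = (q AND p) AND q
w3 = w2 XOR q = ((q AND p) AND q) XOR q

((q AND p) AND q) XOR q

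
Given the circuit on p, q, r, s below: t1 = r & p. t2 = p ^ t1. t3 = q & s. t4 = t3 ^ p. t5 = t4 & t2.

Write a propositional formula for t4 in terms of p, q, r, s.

(q & s) ^ p

t3 = q & s
t4 = t3 ^ p = (q & s) ^ p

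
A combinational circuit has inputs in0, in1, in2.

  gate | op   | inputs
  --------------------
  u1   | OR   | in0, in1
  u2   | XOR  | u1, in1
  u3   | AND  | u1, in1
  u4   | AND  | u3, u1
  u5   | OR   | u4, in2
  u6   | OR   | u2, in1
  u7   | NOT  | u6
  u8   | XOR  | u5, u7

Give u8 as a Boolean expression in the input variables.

((((in0 OR in1) AND in1) AND (in0 OR in1)) OR in2) XOR NOT (((in0 OR in1) XOR in1) OR in1)

u1 = in0 OR in1
u2 = u1 XOR in1 = (in0 OR in1) XOR in1
u3 = u1 AND in1 = (in0 OR in1) AND in1
u4 = u3 AND u1 = ((in0 OR in1) AND in1) AND (in0 OR in1)
u5 = u4 OR in2 = (((in0 OR in1) AND in1) AND (in0 OR in1)) OR in2
u6 = u2 OR in1 = ((in0 OR in1) XOR in1) OR in1
u7 = NOT u6 = NOT (((in0 OR in1) XOR in1) OR in1)
u8 = u5 XOR u7 = ((((in0 OR in1) AND in1) AND (in0 OR in1)) OR in2) XOR NOT (((in0 OR in1) XOR in1) OR in1)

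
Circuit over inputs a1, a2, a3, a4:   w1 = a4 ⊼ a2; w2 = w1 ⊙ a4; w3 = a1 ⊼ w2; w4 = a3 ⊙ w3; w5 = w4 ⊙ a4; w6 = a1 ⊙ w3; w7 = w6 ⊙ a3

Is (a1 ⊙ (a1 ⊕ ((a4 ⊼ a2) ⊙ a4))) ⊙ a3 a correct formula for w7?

No

w1 = a4 ⊼ a2
w2 = w1 ⊙ a4 = (a4 ⊼ a2) ⊙ a4
w3 = a1 ⊼ w2 = a1 ⊼ ((a4 ⊼ a2) ⊙ a4)
w6 = a1 ⊙ w3 = a1 ⊙ (a1 ⊼ ((a4 ⊼ a2) ⊙ a4))
w7 = w6 ⊙ a3 = (a1 ⊙ (a1 ⊼ ((a4 ⊼ a2) ⊙ a4))) ⊙ a3
At a1=0, a2=0, a3=0, a4=0: circuit gives 1, formula gives 0.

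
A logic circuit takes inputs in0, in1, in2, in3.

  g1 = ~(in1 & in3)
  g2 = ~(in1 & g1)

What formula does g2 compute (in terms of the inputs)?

g1 = ~(in1 & in3)
g2 = ~(in1 & g1) = ~(in1 & (~(in1 & in3)))

~(in1 & (~(in1 & in3)))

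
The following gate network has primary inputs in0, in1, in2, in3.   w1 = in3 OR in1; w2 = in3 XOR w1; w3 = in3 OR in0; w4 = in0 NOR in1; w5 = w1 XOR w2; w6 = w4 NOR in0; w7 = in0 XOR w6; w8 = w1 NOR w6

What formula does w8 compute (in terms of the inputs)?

w1 = in3 OR in1
w4 = in0 NOR in1
w6 = w4 NOR in0 = (in0 NOR in1) NOR in0
w8 = w1 NOR w6 = (in3 OR in1) NOR ((in0 NOR in1) NOR in0)

(in3 OR in1) NOR ((in0 NOR in1) NOR in0)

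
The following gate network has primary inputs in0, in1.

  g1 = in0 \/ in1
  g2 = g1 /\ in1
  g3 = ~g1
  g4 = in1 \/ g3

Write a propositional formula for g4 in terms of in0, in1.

g1 = in0 \/ in1
g3 = ~g1 = ~(in0 \/ in1)
g4 = in1 \/ g3 = in1 \/ ~(in0 \/ in1)

in1 \/ ~(in0 \/ in1)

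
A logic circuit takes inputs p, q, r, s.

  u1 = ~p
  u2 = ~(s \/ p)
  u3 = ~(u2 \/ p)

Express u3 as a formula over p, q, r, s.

~((~(s \/ p)) \/ p)

u2 = ~(s \/ p)
u3 = ~(u2 \/ p) = ~((~(s \/ p)) \/ p)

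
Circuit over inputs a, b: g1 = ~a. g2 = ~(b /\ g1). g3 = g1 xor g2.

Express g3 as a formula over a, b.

g1 = ~a
g2 = ~(b /\ g1) = ~(b /\ ~a)
g3 = g1 xor g2 = ~a xor (~(b /\ ~a))

~a xor (~(b /\ ~a))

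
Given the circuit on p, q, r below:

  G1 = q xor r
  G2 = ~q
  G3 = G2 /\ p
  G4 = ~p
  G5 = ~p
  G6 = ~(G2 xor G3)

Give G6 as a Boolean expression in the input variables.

G2 = ~q
G3 = G2 /\ p = ~q /\ p
G6 = ~(G2 xor G3) = ~(~q xor (~q /\ p))

~(~q xor (~q /\ p))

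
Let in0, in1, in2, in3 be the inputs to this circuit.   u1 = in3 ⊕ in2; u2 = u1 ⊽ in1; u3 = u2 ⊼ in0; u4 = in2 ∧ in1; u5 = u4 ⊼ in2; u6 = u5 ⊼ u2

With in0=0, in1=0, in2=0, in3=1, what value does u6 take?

u1 = 1 ⊕ 0 = 1
u2 = 1 ⊽ 0 = 0
u4 = 0 ∧ 0 = 0
u5 = 0 ⊼ 0 = 1
u6 = 1 ⊼ 0 = 1

1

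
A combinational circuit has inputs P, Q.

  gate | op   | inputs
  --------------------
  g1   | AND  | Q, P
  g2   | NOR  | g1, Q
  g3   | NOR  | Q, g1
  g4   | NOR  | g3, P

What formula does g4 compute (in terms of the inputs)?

g1 = Q AND P
g3 = Q NOR g1 = Q NOR (Q AND P)
g4 = g3 NOR P = (Q NOR (Q AND P)) NOR P

(Q NOR (Q AND P)) NOR P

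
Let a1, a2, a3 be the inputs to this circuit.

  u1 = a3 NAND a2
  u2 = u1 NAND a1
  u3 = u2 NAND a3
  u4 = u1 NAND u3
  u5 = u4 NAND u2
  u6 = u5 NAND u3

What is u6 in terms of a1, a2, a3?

(((a3 NAND a2) NAND (((a3 NAND a2) NAND a1) NAND a3)) NAND ((a3 NAND a2) NAND a1)) NAND (((a3 NAND a2) NAND a1) NAND a3)

u1 = a3 NAND a2
u2 = u1 NAND a1 = (a3 NAND a2) NAND a1
u3 = u2 NAND a3 = ((a3 NAND a2) NAND a1) NAND a3
u4 = u1 NAND u3 = (a3 NAND a2) NAND (((a3 NAND a2) NAND a1) NAND a3)
u5 = u4 NAND u2 = ((a3 NAND a2) NAND (((a3 NAND a2) NAND a1) NAND a3)) NAND ((a3 NAND a2) NAND a1)
u6 = u5 NAND u3 = (((a3 NAND a2) NAND (((a3 NAND a2) NAND a1) NAND a3)) NAND ((a3 NAND a2) NAND a1)) NAND (((a3 NAND a2) NAND a1) NAND a3)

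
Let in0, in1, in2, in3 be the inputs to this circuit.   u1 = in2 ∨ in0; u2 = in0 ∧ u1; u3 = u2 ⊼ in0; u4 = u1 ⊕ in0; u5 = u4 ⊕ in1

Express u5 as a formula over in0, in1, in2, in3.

u1 = in2 ∨ in0
u4 = u1 ⊕ in0 = (in2 ∨ in0) ⊕ in0
u5 = u4 ⊕ in1 = ((in2 ∨ in0) ⊕ in0) ⊕ in1

((in2 ∨ in0) ⊕ in0) ⊕ in1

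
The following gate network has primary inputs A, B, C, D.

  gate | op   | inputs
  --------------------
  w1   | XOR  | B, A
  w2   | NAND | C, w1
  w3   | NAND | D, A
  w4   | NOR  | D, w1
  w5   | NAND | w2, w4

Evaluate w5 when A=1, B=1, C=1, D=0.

w1 = 1 XOR 1 = 0
w2 = 1 NAND 0 = 1
w4 = 0 NOR 0 = 1
w5 = 1 NAND 1 = 0

0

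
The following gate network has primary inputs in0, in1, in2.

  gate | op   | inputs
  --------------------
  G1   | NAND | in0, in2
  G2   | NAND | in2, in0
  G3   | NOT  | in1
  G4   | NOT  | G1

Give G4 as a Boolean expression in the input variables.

G1 = in0 NAND in2
G4 = NOT G1 = NOT (in0 NAND in2)

NOT (in0 NAND in2)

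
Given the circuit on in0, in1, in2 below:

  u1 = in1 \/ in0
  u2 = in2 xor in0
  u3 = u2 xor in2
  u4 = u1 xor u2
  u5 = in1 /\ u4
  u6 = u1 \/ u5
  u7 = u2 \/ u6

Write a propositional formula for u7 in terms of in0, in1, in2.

u1 = in1 \/ in0
u2 = in2 xor in0
u4 = u1 xor u2 = (in1 \/ in0) xor (in2 xor in0)
u5 = in1 /\ u4 = in1 /\ ((in1 \/ in0) xor (in2 xor in0))
u6 = u1 \/ u5 = (in1 \/ in0) \/ (in1 /\ ((in1 \/ in0) xor (in2 xor in0)))
u7 = u2 \/ u6 = (in2 xor in0) \/ ((in1 \/ in0) \/ (in1 /\ ((in1 \/ in0) xor (in2 xor in0))))

(in2 xor in0) \/ ((in1 \/ in0) \/ (in1 /\ ((in1 \/ in0) xor (in2 xor in0))))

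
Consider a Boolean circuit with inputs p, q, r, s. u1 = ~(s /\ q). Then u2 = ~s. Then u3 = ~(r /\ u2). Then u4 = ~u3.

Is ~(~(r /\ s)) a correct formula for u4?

u2 = ~s
u3 = ~(r /\ u2) = ~(r /\ ~s)
u4 = ~u3 = ~(~(r /\ ~s))
At p=0, q=0, r=1, s=0: circuit gives 1, formula gives 0.

No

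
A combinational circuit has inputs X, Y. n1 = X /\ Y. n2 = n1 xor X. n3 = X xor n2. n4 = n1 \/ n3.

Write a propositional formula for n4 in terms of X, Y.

n1 = X /\ Y
n2 = n1 xor X = (X /\ Y) xor X
n3 = X xor n2 = X xor ((X /\ Y) xor X)
n4 = n1 \/ n3 = (X /\ Y) \/ (X xor ((X /\ Y) xor X))

(X /\ Y) \/ (X xor ((X /\ Y) xor X))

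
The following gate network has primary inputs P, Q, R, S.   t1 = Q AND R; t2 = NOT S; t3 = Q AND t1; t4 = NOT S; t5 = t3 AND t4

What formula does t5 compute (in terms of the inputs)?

(Q AND (Q AND R)) AND NOT S

t1 = Q AND R
t3 = Q AND t1 = Q AND (Q AND R)
t4 = NOT S
t5 = t3 AND t4 = (Q AND (Q AND R)) AND NOT S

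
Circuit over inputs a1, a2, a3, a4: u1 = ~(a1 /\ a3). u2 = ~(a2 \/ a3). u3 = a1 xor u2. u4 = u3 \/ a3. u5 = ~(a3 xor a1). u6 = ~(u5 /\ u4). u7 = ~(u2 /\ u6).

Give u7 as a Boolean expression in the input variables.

u2 = ~(a2 \/ a3)
u3 = a1 xor u2 = a1 xor (~(a2 \/ a3))
u4 = u3 \/ a3 = (a1 xor (~(a2 \/ a3))) \/ a3
u5 = ~(a3 xor a1)
u6 = ~(u5 /\ u4) = ~((~(a3 xor a1)) /\ ((a1 xor (~(a2 \/ a3))) \/ a3))
u7 = ~(u2 /\ u6) = ~((~(a2 \/ a3)) /\ (~((~(a3 xor a1)) /\ ((a1 xor (~(a2 \/ a3))) \/ a3))))

~((~(a2 \/ a3)) /\ (~((~(a3 xor a1)) /\ ((a1 xor (~(a2 \/ a3))) \/ a3))))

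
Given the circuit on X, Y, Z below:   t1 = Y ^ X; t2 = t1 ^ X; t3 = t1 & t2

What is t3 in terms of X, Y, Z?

(Y ^ X) & ((Y ^ X) ^ X)

t1 = Y ^ X
t2 = t1 ^ X = (Y ^ X) ^ X
t3 = t1 & t2 = (Y ^ X) & ((Y ^ X) ^ X)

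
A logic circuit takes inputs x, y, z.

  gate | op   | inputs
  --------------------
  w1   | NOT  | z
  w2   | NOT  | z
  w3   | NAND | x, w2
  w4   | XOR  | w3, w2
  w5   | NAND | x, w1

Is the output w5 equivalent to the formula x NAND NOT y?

No

w1 = NOT z
w5 = x NAND w1 = x NAND NOT z
At x=1, y=0, z=1: circuit gives 1, formula gives 0.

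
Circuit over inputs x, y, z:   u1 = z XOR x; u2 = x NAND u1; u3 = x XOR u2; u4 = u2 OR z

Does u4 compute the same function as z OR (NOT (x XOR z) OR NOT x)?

Yes

u1 = z XOR x
u2 = x NAND u1 = x NAND (z XOR x)
u4 = u2 OR z = (x NAND (z XOR x)) OR z
At x=1, y=0, z=0: circuit gives 0, formula gives 0.
At x=0, y=0, z=0: circuit gives 1, formula gives 1.
Agrees on all 8 inputs.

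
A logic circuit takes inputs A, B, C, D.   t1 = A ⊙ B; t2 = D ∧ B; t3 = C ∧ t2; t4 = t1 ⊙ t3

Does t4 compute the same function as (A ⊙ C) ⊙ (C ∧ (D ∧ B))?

No

t1 = A ⊙ B
t2 = D ∧ B
t3 = C ∧ t2 = C ∧ (D ∧ B)
t4 = t1 ⊙ t3 = (A ⊙ B) ⊙ (C ∧ (D ∧ B))
At A=0, B=0, C=1, D=0: circuit gives 0, formula gives 1.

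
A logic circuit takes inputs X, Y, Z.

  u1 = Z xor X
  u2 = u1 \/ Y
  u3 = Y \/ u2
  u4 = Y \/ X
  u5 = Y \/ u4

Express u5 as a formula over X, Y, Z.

u4 = Y \/ X
u5 = Y \/ u4 = Y \/ (Y \/ X)

Y \/ (Y \/ X)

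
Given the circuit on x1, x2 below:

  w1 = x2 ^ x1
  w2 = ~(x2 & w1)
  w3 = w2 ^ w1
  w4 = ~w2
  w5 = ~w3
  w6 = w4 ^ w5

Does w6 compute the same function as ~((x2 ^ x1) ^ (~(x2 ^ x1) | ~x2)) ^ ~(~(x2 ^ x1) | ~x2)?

Yes

w1 = x2 ^ x1
w2 = ~(x2 & w1) = ~(x2 & (x2 ^ x1))
w3 = w2 ^ w1 = (~(x2 & (x2 ^ x1))) ^ (x2 ^ x1)
w4 = ~w2 = ~(~(x2 & (x2 ^ x1)))
w5 = ~w3 = ~((~(x2 & (x2 ^ x1))) ^ (x2 ^ x1))
w6 = w4 ^ w5 = ~(~(x2 & (x2 ^ x1))) ^ ~((~(x2 & (x2 ^ x1))) ^ (x2 ^ x1))
At x1=0, x2=0: circuit gives 0, formula gives 0.
At x1=0, x2=1: circuit gives 1, formula gives 1.
Agrees on all 4 inputs.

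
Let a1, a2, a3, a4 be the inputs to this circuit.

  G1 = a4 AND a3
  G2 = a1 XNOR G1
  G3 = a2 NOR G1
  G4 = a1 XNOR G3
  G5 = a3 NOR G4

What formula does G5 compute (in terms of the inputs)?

G1 = a4 AND a3
G3 = a2 NOR G1 = a2 NOR (a4 AND a3)
G4 = a1 XNOR G3 = a1 XNOR (a2 NOR (a4 AND a3))
G5 = a3 NOR G4 = a3 NOR (a1 XNOR (a2 NOR (a4 AND a3)))

a3 NOR (a1 XNOR (a2 NOR (a4 AND a3)))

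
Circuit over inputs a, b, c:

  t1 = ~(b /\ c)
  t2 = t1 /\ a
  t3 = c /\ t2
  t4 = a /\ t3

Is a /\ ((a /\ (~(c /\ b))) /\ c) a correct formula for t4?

Yes

t1 = ~(b /\ c)
t2 = t1 /\ a = (~(b /\ c)) /\ a
t3 = c /\ t2 = c /\ ((~(b /\ c)) /\ a)
t4 = a /\ t3 = a /\ (c /\ ((~(b /\ c)) /\ a))
At a=0, b=0, c=0: circuit gives 0, formula gives 0.
At a=1, b=0, c=1: circuit gives 1, formula gives 1.
Agrees on all 8 inputs.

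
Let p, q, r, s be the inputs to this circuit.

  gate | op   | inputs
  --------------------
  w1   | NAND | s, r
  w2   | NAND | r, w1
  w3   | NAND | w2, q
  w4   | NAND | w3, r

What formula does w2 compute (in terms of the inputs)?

r NAND (s NAND r)

w1 = s NAND r
w2 = r NAND w1 = r NAND (s NAND r)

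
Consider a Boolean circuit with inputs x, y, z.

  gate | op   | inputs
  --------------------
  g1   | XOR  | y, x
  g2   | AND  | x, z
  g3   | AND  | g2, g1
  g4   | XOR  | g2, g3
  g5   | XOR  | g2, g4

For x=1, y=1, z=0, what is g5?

0

g1 = 1 XOR 1 = 0
g2 = 1 AND 0 = 0
g3 = 0 AND 0 = 0
g4 = 0 XOR 0 = 0
g5 = 0 XOR 0 = 0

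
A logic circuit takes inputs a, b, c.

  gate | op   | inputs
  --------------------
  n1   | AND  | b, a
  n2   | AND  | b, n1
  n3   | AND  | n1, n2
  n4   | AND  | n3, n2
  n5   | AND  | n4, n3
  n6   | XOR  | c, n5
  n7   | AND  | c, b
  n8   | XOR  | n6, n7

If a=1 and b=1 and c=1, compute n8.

n1 = 1 AND 1 = 1
n2 = 1 AND 1 = 1
n3 = 1 AND 1 = 1
n4 = 1 AND 1 = 1
n5 = 1 AND 1 = 1
n6 = 1 XOR 1 = 0
n7 = 1 AND 1 = 1
n8 = 0 XOR 1 = 1

1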